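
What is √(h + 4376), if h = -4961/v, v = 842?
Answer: √3098249302/842 ≈ 66.107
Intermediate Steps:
h = -4961/842 ≈ -5.8919
√(h + 4376) = √(-4961/842 + 4376) = √(3679631/842) = √3098249302/842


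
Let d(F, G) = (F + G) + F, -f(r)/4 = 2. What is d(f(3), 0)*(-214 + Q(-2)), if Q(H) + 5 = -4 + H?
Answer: 3600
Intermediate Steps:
f(r) = -8 (f(r) = -4*2 = -8)
d(F, G) = G + 2*F
Q(H) = -9 + H (Q(H) = -5 + (-4 + H) = -9 + H)
d(f(3), 0)*(-214 + Q(-2)) = (0 + 2*(-8))*(-214 + (-9 - 2)) = (0 - 16)*(-214 - 11) = -16*(-225) = 3600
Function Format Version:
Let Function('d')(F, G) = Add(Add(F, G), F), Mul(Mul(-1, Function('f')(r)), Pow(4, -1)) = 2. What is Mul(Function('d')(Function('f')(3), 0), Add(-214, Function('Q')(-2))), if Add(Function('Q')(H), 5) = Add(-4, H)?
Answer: 3600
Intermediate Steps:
Function('f')(r) = -8 (Function('f')(r) = Mul(-4, 2) = -8)
Function('d')(F, G) = Add(G, Mul(2, F))
Function('Q')(H) = Add(-9, H) (Function('Q')(H) = Add(-5, Add(-4, H)) = Add(-9, H))
Mul(Function('d')(Function('f')(3), 0), Add(-214, Function('Q')(-2))) = Mul(Add(0, Mul(2, -8)), Add(-214, Add(-9, -2))) = Mul(Add(0, -16), Add(-214, -11)) = Mul(-16, -225) = 3600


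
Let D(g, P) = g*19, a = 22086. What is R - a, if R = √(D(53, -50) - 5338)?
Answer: -22086 + I*√4331 ≈ -22086.0 + 65.81*I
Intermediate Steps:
D(g, P) = 19*g
R = I*√4331 (R = √(19*53 - 5338) = √(1007 - 5338) = √(-4331) = I*√4331 ≈ 65.81*I)
R - a = I*√4331 - 1*22086 = I*√4331 - 22086 = -22086 + I*√4331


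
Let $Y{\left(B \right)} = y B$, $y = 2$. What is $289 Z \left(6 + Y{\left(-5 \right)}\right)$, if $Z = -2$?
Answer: $2312$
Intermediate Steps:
$Y{\left(B \right)} = 2 B$
$289 Z \left(6 + Y{\left(-5 \right)}\right) = 289 \left(- 2 \left(6 + 2 \left(-5\right)\right)\right) = 289 \left(- 2 \left(6 - 10\right)\right) = 289 \left(\left(-2\right) \left(-4\right)\right) = 289 \cdot 8 = 2312$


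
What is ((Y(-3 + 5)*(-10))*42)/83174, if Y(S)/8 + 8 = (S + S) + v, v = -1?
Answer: 1200/5941 ≈ 0.20199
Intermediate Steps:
Y(S) = -72 + 16*S (Y(S) = -64 + 8*((S + S) - 1) = -64 + 8*(2*S - 1) = -64 + 8*(-1 + 2*S) = -64 + (-8 + 16*S) = -72 + 16*S)
((Y(-3 + 5)*(-10))*42)/83174 = (((-72 + 16*(-3 + 5))*(-10))*42)/83174 = (((-72 + 16*2)*(-10))*42)*(1/83174) = (((-72 + 32)*(-10))*42)*(1/83174) = (-40*(-10)*42)*(1/83174) = (400*42)*(1/83174) = 16800*(1/83174) = 1200/5941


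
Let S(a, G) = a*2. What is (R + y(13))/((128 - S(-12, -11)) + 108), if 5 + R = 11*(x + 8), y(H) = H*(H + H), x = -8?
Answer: 333/260 ≈ 1.2808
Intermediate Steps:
y(H) = 2*H**2 (y(H) = H*(2*H) = 2*H**2)
S(a, G) = 2*a
R = -5 (R = -5 + 11*(-8 + 8) = -5 + 11*0 = -5 + 0 = -5)
(R + y(13))/((128 - S(-12, -11)) + 108) = (-5 + 2*13**2)/((128 - 2*(-12)) + 108) = (-5 + 2*169)/((128 - 1*(-24)) + 108) = (-5 + 338)/((128 + 24) + 108) = 333/(152 + 108) = 333/260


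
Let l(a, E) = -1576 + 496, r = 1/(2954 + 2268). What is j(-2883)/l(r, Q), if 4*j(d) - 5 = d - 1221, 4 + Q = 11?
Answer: 4099/4320 ≈ 0.94884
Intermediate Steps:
Q = 7 (Q = -4 + 11 = 7)
r = 1/5222 ≈ 0.00019150
l(a, E) = -1080
j(d) = -304 + d/4 (j(d) = 5/4 + (d - 1221)/4 = 5/4 + (-1221 + d)/4 = 5/4 + (-1221/4 + d/4) = -304 + d/4)
j(-2883)/l(r, Q) = (-304 + (¼)*(-2883))/(-1080) = (-304 - 2883/4)*(-1/1080) = -4099/4*(-1/1080) = 4099/4320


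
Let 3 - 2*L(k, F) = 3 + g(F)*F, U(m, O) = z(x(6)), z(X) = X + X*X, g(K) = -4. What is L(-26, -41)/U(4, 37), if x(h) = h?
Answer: -41/21 ≈ -1.9524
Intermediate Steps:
z(X) = X + X²
U(m, O) = 42 (U(m, O) = 6*(1 + 6) = 6*7 = 42)
L(k, F) = 2*F (L(k, F) = 3/2 - (3 - 4*F)/2 = 3/2 + (-3/2 + 2*F) = 2*F)
L(-26, -41)/U(4, 37) = (2*(-41))/42 = (1/42)*(-82) = -41/21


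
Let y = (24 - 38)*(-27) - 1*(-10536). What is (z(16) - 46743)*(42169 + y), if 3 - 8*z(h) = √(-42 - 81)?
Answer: -19849910103/8 - 53083*I*√123/8 ≈ -2.4812e+9 - 73590.0*I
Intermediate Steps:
z(h) = 3/8 - I*√123/8 (z(h) = 3/8 - √(-42 - 81)/8 = 3/8 - I*√123/8)
y = 10914 (y = -14*(-27) + 10536 = 378 + 10536 = 10914)
(z(16) - 46743)*(42169 + y) = ((3/8 - I*√123/8) - 46743)*(42169 + 10914) = (-373941/8 - I*√123/8)*53083 = -19849910103/8 - 53083*I*√123/8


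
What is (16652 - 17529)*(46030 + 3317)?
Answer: -43277319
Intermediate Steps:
(16652 - 17529)*(46030 + 3317) = -877*49347 = -43277319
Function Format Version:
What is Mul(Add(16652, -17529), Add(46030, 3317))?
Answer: -43277319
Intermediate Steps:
Mul(Add(16652, -17529), Add(46030, 3317)) = Mul(-877, 49347) = -43277319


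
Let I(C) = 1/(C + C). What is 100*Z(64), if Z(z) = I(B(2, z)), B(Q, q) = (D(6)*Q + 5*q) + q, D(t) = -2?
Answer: 5/38 ≈ 0.13158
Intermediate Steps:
B(Q, q) = -2*Q + 6*q (B(Q, q) = (-2*Q + 5*q) + q = -2*Q + 6*q)
I(C) = 1/(2*C)
Z(z) = 1/(2*(-4 + 6*z)) (Z(z) = 1/(2*(-2*2 + 6*z)) = 1/(2*(-4 + 6*z)))
100*Z(64) = 100*(1/(4*(-2 + 3*64))) = 100*(1/(4*(-2 + 192))) = 100*((1/4)/190) = 100*((1/4)*(1/190)) = 100*(1/760) = 5/38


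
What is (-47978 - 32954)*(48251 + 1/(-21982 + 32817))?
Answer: -42311216094152/10835 ≈ -3.9050e+9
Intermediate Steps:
(-47978 - 32954)*(48251 + 1/(-21982 + 32817)) = -80932*(48251 + 1/10835) = -80932*522799586/10835 = -42311216094152/10835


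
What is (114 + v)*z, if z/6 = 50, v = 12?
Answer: 37800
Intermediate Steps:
z = 300 (z = 6*50 = 300)
(114 + v)*z = (114 + 12)*300 = 126*300 = 37800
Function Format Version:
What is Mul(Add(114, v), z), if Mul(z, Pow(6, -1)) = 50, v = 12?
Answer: 37800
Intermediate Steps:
z = 300 (z = Mul(6, 50) = 300)
Mul(Add(114, v), z) = Mul(Add(114, 12), 300) = Mul(126, 300) = 37800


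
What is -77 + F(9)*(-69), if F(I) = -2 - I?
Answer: 682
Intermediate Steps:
-77 + F(9)*(-69) = -77 + (-2 - 1*9)*(-69) = -77 + (-2 - 9)*(-69) = -77 - 11*(-69) = -77 + 759 = 682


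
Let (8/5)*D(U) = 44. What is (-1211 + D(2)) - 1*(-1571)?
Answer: 775/2 ≈ 387.50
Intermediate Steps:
D(U) = 55/2 (D(U) = (5/8)*44 = 55/2)
(-1211 + D(2)) - 1*(-1571) = (-1211 + 55/2) - 1*(-1571) = -2367/2 + 1571 = 775/2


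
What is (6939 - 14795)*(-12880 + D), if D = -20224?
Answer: 260065024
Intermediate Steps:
(6939 - 14795)*(-12880 + D) = (6939 - 14795)*(-12880 - 20224) = -7856*(-33104) = 260065024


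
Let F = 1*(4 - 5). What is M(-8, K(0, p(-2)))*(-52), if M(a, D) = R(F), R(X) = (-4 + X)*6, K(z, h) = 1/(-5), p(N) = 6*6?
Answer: 1560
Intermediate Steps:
p(N) = 36
F = -1 (F = 1*(-1) = -1)
K(z, h) = -⅕
R(X) = -24 + 6*X
M(a, D) = -30 (M(a, D) = -24 + 6*(-1) = -24 - 6 = -30)
M(-8, K(0, p(-2)))*(-52) = -30*(-52) = 1560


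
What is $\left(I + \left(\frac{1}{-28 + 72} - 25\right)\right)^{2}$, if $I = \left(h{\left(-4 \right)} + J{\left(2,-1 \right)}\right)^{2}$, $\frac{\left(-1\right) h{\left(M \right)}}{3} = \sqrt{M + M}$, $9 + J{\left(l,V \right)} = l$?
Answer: $- \frac{22864511}{1936} - \frac{88662 i \sqrt{2}}{11} \approx -11810.0 - 11399.0 i$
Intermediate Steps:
$J{\left(l,V \right)} = -9 + l$
$h{\left(M \right)} = - 3 \sqrt{2} \sqrt{M}$ ($h{\left(M \right)} = - 3 \sqrt{M + M} = - 3 \sqrt{2 M} = - 3 \sqrt{2} \sqrt{M}$)
$I = \left(-7 - 6 i \sqrt{2}\right)^{2}$ ($I = \left(- 3 \sqrt{2} \sqrt{-4} + \left(-9 + 2\right)\right)^{2} = \left(- 3 \sqrt{2} \cdot 2 i - 7\right)^{2} = \left(- 6 i \sqrt{2} - 7\right)^{2} = \left(-7 - 6 i \sqrt{2}\right)^{2} \approx -23.0 + 118.79 i$)
$\left(I + \left(\frac{1}{-28 + 72} - 25\right)\right)^{2} = \left(\left(-23 + 84 i \sqrt{2}\right) + \left(\frac{1}{-28 + 72} - 25\right)\right)^{2} = \left(\left(-23 + 84 i \sqrt{2}\right) - \left(25 - \frac{1}{44}\right)\right)^{2} = \left(\left(-23 + 84 i \sqrt{2}\right) + \left(\frac{1}{44} - 25\right)\right)^{2} = \left(\left(-23 + 84 i \sqrt{2}\right) - \frac{1099}{44}\right)^{2} = \left(- \frac{2111}{44} + 84 i \sqrt{2}\right)^{2}$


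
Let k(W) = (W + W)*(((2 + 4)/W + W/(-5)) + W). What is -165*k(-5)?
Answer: -8580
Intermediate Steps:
k(W) = 2*W*(6/W + 4*W/5) (k(W) = (2*W)*((6/W + W*(-1/5)) + W) = (2*W)*((6/W - W/5) + W) = (2*W)*(6/W + 4*W/5) = 2*W*(6/W + 4*W/5))
-165*k(-5) = -165*(12 + (8/5)*(-5)**2) = -165*(12 + (8/5)*25) = -165*(12 + 40) = -165*52 = -8580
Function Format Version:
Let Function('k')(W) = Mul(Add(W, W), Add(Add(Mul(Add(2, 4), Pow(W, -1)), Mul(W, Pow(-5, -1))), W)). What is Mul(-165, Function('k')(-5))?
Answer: -8580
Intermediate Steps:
Function('k')(W) = Mul(2, W, Add(Mul(6, Pow(W, -1)), Mul(Rational(4, 5), W))) (Function('k')(W) = Mul(Mul(2, W), Add(Add(Mul(6, Pow(W, -1)), Mul(W, Rational(-1, 5))), W)) = Mul(Mul(2, W), Add(Add(Mul(6, Pow(W, -1)), Mul(Rational(-1, 5), W)), W)) = Mul(Mul(2, W), Add(Mul(6, Pow(W, -1)), Mul(Rational(4, 5), W))) = Mul(2, W, Add(Mul(6, Pow(W, -1)), Mul(Rational(4, 5), W))))
Mul(-165, Function('k')(-5)) = Mul(-165, Add(12, Mul(Rational(8, 5), Pow(-5, 2)))) = Mul(-165, Add(12, Mul(Rational(8, 5), 25))) = Mul(-165, Add(12, 40)) = Mul(-165, 52) = -8580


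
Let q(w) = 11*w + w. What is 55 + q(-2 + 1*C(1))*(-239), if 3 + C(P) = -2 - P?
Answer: 22999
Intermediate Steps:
C(P) = -5 - P (C(P) = -3 + (-2 - P) = -5 - P)
q(w) = 12*w
55 + q(-2 + 1*C(1))*(-239) = 55 + (12*(-2 + 1*(-5 - 1*1)))*(-239) = 55 + (12*(-2 + 1*(-5 - 1)))*(-239) = 55 + (12*(-2 + 1*(-6)))*(-239) = 55 + (12*(-2 - 6))*(-239) = 55 + (12*(-8))*(-239) = 55 - 96*(-239) = 55 + 22944 = 22999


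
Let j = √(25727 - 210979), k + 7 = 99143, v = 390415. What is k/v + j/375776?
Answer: 99136/390415 + I*√46313/187888 ≈ 0.25392 + 0.0011454*I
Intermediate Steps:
k = 99136 (k = -7 + 99143 = 99136)
j = 2*I*√46313 (j = √(-185252) = 2*I*√46313 ≈ 430.41*I)
k/v + j/375776 = 99136/390415 + (2*I*√46313)/375776 = 99136*(1/390415) + (2*I*√46313)*(1/375776) = 99136/390415 + I*√46313/187888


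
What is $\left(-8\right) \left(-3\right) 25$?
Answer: $600$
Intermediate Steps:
$\left(-8\right) \left(-3\right) 25 = 24 \cdot 25 = 600$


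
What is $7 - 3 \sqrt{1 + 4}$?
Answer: $7 - 3 \sqrt{5} \approx 0.2918$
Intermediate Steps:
$7 - 3 \sqrt{1 + 4} = 7 - 3 \sqrt{5}$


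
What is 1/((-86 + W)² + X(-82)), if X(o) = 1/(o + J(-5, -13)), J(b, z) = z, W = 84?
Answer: 95/379 ≈ 0.25066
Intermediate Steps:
X(o) = 1/(-13 + o) (X(o) = 1/(o - 13) = 1/(-13 + o))
1/((-86 + W)² + X(-82)) = 1/((-86 + 84)² + 1/(-13 - 82)) = 1/((-2)² + 1/(-95)) = 1/(4 - 1/95) = 1/(379/95) = 95/379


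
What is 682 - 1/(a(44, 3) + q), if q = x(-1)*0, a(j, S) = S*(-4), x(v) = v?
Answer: 8185/12 ≈ 682.08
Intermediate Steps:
a(j, S) = -4*S
q = 0 (q = -1*0 = 0)
682 - 1/(a(44, 3) + q) = 682 - 1/(-4*3 + 0) = 682 - 1/(-12 + 0) = 682 - 1/(-12) = 682 - 1*(-1/12) = 682 + 1/12 = 8185/12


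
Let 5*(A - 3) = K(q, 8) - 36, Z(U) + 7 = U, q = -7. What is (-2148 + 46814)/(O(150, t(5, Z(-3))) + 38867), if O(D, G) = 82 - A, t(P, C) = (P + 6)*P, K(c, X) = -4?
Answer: 22333/19477 ≈ 1.1466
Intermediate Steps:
Z(U) = -7 + U
A = -5 (A = 3 + (-4 - 36)/5 = 3 + (⅕)*(-40) = 3 - 8 = -5)
t(P, C) = P*(6 + P) (t(P, C) = (6 + P)*P = P*(6 + P))
O(D, G) = 87 (O(D, G) = 82 - 1*(-5) = 82 + 5 = 87)
(-2148 + 46814)/(O(150, t(5, Z(-3))) + 38867) = (-2148 + 46814)/(87 + 38867) = 44666/38954 = 44666*(1/38954) = 22333/19477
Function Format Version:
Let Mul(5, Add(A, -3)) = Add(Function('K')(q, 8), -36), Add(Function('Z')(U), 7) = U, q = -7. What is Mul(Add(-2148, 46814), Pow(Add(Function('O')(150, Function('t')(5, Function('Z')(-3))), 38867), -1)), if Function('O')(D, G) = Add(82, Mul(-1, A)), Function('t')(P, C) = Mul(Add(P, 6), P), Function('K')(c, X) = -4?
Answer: Rational(22333, 19477) ≈ 1.1466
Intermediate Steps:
Function('Z')(U) = Add(-7, U)
A = -5 (A = Add(3, Mul(Rational(1, 5), Add(-4, -36))) = Add(3, Mul(Rational(1, 5), -40)) = Add(3, -8) = -5)
Function('t')(P, C) = Mul(P, Add(6, P)) (Function('t')(P, C) = Mul(Add(6, P), P) = Mul(P, Add(6, P)))
Function('O')(D, G) = 87 (Function('O')(D, G) = Add(82, Mul(-1, -5)) = Add(82, 5) = 87)
Mul(Add(-2148, 46814), Pow(Add(Function('O')(150, Function('t')(5, Function('Z')(-3))), 38867), -1)) = Mul(Add(-2148, 46814), Pow(Add(87, 38867), -1)) = Mul(44666, Pow(38954, -1)) = Mul(44666, Rational(1, 38954)) = Rational(22333, 19477)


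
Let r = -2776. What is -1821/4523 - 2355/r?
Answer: 5596569/12555848 ≈ 0.44573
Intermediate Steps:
-1821/4523 - 2355/r = -1821/4523 - 2355/(-2776) = -1821*1/4523 - 2355*(-1/2776) = -1821/4523 + 2355/2776 = 5596569/12555848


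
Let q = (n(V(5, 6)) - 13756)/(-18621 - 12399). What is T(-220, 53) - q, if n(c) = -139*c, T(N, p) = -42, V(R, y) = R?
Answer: -439097/10340 ≈ -42.466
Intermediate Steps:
q = 4817/10340 (q = (-139*5 - 13756)/(-18621 - 12399) = (-695 - 13756)/(-31020) = -14451*(-1/31020) = 4817/10340 ≈ 0.46586)
T(-220, 53) - q = -42 - 1*4817/10340 = -42 - 4817/10340 = -439097/10340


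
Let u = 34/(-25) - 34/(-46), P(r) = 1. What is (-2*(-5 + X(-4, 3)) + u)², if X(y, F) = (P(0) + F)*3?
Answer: 70677649/330625 ≈ 213.77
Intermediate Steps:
X(y, F) = 3 + 3*F (X(y, F) = (1 + F)*3 = 3 + 3*F)
u = -357/575 (u = 34*(-1/25) - 34*(-1/46) = -34/25 + 17/23 = -357/575 ≈ -0.62087)
(-2*(-5 + X(-4, 3)) + u)² = (-2*(-5 + (3 + 3*3)) - 357/575)² = (-2*(-5 + (3 + 9)) - 357/575)² = (-2*(-5 + 12) - 357/575)² = (-2*7 - 357/575)² = (-14 - 357/575)² = (-8407/575)² = 70677649/330625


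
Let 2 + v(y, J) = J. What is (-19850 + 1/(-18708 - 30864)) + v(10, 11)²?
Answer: -979988869/49572 ≈ -19769.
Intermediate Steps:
v(y, J) = -2 + J
(-19850 + 1/(-18708 - 30864)) + v(10, 11)² = (-19850 + 1/(-18708 - 30864)) + (-2 + 11)² = (-19850 + 1/(-49572)) + 9² = (-19850 - 1/49572) + 81 = -984004201/49572 + 81 = -979988869/49572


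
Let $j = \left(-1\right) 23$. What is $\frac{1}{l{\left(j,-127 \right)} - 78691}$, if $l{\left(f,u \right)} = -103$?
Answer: $- \frac{1}{78794} \approx -1.2691 \cdot 10^{-5}$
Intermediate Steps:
$j = -23$
$\frac{1}{l{\left(j,-127 \right)} - 78691} = \frac{1}{-103 - 78691} = \frac{1}{-78794} = - \frac{1}{78794}$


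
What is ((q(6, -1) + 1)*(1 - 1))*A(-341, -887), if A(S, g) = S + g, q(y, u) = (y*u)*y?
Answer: 0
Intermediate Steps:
q(y, u) = u*y**2 (q(y, u) = (u*y)*y = u*y**2)
((q(6, -1) + 1)*(1 - 1))*A(-341, -887) = ((-1*6**2 + 1)*(1 - 1))*(-341 - 887) = ((-1*36 + 1)*0)*(-1228) = ((-36 + 1)*0)*(-1228) = -35*0*(-1228) = 0*(-1228) = 0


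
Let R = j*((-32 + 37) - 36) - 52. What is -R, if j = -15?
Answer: -413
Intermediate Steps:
R = 413 (R = -15*((-32 + 37) - 36) - 52 = -15*(5 - 36) - 52 = -15*(-31) - 52 = 465 - 52 = 413)
-R = -1*413 = -413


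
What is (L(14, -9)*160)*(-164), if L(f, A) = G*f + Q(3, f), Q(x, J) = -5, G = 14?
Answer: -5011840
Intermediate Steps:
L(f, A) = -5 + 14*f (L(f, A) = 14*f - 5 = -5 + 14*f)
(L(14, -9)*160)*(-164) = ((-5 + 14*14)*160)*(-164) = ((-5 + 196)*160)*(-164) = (191*160)*(-164) = 30560*(-164) = -5011840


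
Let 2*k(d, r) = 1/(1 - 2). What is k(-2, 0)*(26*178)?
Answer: -2314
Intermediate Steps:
k(d, r) = -½ (k(d, r) = 1/(2*(1 - 2)) = (½)/(-1) = (½)*(-1) = -½)
k(-2, 0)*(26*178) = -13*178 = -½*4628 = -2314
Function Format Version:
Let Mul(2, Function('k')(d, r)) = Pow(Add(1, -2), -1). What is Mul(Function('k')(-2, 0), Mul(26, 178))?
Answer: -2314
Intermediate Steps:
Function('k')(d, r) = Rational(-1, 2) (Function('k')(d, r) = Mul(Rational(1, 2), Pow(Add(1, -2), -1)) = Mul(Rational(1, 2), Pow(-1, -1)) = Mul(Rational(1, 2), -1) = Rational(-1, 2))
Mul(Function('k')(-2, 0), Mul(26, 178)) = Mul(Rational(-1, 2), Mul(26, 178)) = Mul(Rational(-1, 2), 4628) = -2314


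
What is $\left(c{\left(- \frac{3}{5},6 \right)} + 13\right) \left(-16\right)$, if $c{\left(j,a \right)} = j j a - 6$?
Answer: $- \frac{3664}{25} \approx -146.56$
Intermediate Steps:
$c{\left(j,a \right)} = -6 + a j^{2}$ ($c{\left(j,a \right)} = j^{2} a - 6 = a j^{2} - 6 = -6 + a j^{2}$)
$\left(c{\left(- \frac{3}{5},6 \right)} + 13\right) \left(-16\right) = \left(\left(-6 + 6 \left(- \frac{3}{5}\right)^{2}\right) + 13\right) \left(-16\right) = \left(\left(-6 + 6 \cdot \frac{9}{25}\right) + 13\right) \left(-16\right) = \left(\left(-6 + \frac{54}{25}\right) + 13\right) \left(-16\right) = \left(- \frac{96}{25} + 13\right) \left(-16\right) = \frac{229}{25} \left(-16\right) = - \frac{3664}{25}$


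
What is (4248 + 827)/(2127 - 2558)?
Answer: -5075/431 ≈ -11.775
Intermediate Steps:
(4248 + 827)/(2127 - 2558) = 5075/(-431) = 5075*(-1/431) = -5075/431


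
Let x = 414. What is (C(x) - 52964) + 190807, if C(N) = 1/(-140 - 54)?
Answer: 26741541/194 ≈ 1.3784e+5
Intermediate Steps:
C(N) = -1/194 (C(N) = 1/(-194) = -1/194)
(C(x) - 52964) + 190807 = (-1/194 - 52964) + 190807 = -10275017/194 + 190807 = 26741541/194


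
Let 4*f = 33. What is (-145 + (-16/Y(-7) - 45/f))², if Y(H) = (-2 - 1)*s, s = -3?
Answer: 227135041/9801 ≈ 23175.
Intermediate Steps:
f = 33/4 (f = (¼)*33 = 33/4 ≈ 8.2500)
Y(H) = 9 (Y(H) = (-2 - 1)*(-3) = -3*(-3) = 9)
(-145 + (-16/Y(-7) - 45/f))² = (-145 + (-16/9 - 45/33/4))² = (-145 + (-16*⅑ - 45*4/33))² = (-145 + (-16/9 - 60/11))² = (-145 - 716/99)² = (-15071/99)² = 227135041/9801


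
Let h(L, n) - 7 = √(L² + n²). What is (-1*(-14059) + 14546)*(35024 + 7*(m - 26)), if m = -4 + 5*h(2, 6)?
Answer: 1002862695 + 2002350*√10 ≈ 1.0092e+9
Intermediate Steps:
h(L, n) = 7 + √(L² + n²)
m = 31 + 10*√10 (m = -4 + 5*(7 + √(2² + 6²)) = -4 + 5*(7 + √(4 + 36)) = -4 + 5*(7 + √40) = -4 + 5*(7 + 2*√10) = -4 + (35 + 10*√10) = 31 + 10*√10 ≈ 62.623)
(-1*(-14059) + 14546)*(35024 + 7*(m - 26)) = (-1*(-14059) + 14546)*(35024 + 7*((31 + 10*√10) - 26)) = (14059 + 14546)*(35024 + 7*(5 + 10*√10)) = 28605*(35024 + (35 + 70*√10)) = 28605*(35059 + 70*√10) = 1002862695 + 2002350*√10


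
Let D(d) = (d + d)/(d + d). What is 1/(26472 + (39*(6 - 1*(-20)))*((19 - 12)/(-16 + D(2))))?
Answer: 5/129994 ≈ 3.8463e-5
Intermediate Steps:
D(d) = 1 (D(d) = (2*d)/((2*d)) = (2*d)*(1/(2*d)) = 1)
1/(26472 + (39*(6 - 1*(-20)))*((19 - 12)/(-16 + D(2)))) = 1/(26472 + (39*(6 - 1*(-20)))*((19 - 12)/(-16 + 1))) = 1/(26472 + (39*(6 + 20))*(7/(-15))) = 1/(26472 + (39*26)*(7*(-1/15))) = 1/(26472 + 1014*(-7/15)) = 1/(26472 - 2366/5) = 1/(129994/5) = 5/129994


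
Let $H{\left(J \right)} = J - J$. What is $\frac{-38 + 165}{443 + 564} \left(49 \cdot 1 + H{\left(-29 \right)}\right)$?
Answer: $\frac{6223}{1007} \approx 6.1797$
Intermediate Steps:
$H{\left(J \right)} = 0$
$\frac{-38 + 165}{443 + 564} \left(49 \cdot 1 + H{\left(-29 \right)}\right) = \frac{-38 + 165}{443 + 564} \left(49 \cdot 1 + 0\right) = \frac{127}{1007} \left(49 + 0\right) = 127 \cdot \frac{1}{1007} \cdot 49 = \frac{127}{1007} \cdot 49 = \frac{6223}{1007}$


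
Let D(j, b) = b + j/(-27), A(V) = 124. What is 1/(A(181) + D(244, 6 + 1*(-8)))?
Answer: 27/3050 ≈ 0.0088525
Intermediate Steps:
D(j, b) = b - j/27 (D(j, b) = b + j*(-1/27) = b - j/27)
1/(A(181) + D(244, 6 + 1*(-8))) = 1/(124 + ((6 + 1*(-8)) - 1/27*244)) = 1/(124 + ((6 - 8) - 244/27)) = 1/(124 + (-2 - 244/27)) = 1/(124 - 298/27) = 1/(3050/27) = 27/3050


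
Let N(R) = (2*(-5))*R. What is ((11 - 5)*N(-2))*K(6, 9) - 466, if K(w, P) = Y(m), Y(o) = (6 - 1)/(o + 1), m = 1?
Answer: -166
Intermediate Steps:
Y(o) = 5/(1 + o)
K(w, P) = 5/2 (K(w, P) = 5/(1 + 1) = 5/2)
N(R) = -10*R
((11 - 5)*N(-2))*K(6, 9) - 466 = ((11 - 5)*(-10*(-2)))*(5/2) - 466 = (6*20)*(5/2) - 466 = 120*(5/2) - 466 = 300 - 466 = -166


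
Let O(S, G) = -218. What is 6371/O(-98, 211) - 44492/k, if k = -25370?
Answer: -75966507/2765330 ≈ -27.471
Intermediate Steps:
6371/O(-98, 211) - 44492/k = 6371/(-218) - 44492/(-25370) = 6371*(-1/218) - 44492*(-1/25370) = -6371/218 + 22246/12685 = -75966507/2765330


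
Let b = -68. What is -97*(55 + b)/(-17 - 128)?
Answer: -1261/145 ≈ -8.6965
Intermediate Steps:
-97*(55 + b)/(-17 - 128) = -97*(55 - 68)/(-17 - 128) = -(-1261)/(-145) = -(-1261)*(-1)/145 = -97*13/145 = -1261/145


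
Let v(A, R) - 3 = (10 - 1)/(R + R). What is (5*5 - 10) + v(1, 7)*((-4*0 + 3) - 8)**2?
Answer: 1485/14 ≈ 106.07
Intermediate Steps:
v(A, R) = 3 + 9/(2*R) (v(A, R) = 3 + (10 - 1)/(R + R) = 3 + 9/((2*R)) = 3 + 9*(1/(2*R)) = 3 + 9/(2*R))
(5*5 - 10) + v(1, 7)*((-4*0 + 3) - 8)**2 = (5*5 - 10) + (3 + (9/2)/7)*((-4*0 + 3) - 8)**2 = (25 - 10) + (3 + (9/2)*(1/7))*((0 + 3) - 8)**2 = 15 + (3 + 9/14)*(3 - 8)**2 = 15 + (51/14)*(-5)**2 = 15 + (51/14)*25 = 15 + 1275/14 = 1485/14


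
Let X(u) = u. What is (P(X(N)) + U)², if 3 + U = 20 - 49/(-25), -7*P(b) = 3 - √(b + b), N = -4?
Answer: 10512049/30625 + 12972*I*√2/1225 ≈ 343.25 + 14.976*I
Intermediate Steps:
P(b) = -3/7 + √2*√b/7 (P(b) = -(3 - √(b + b))/7 = -(3 - √(2*b))/7 = -(3 - √2*√b)/7 = -3/7 + √2*√b/7)
U = 474/25 (U = -3 + (20 - 49/(-25)) = -3 + (20 - 49*(-1/25)) = -3 + (20 + 49/25) = -3 + 549/25 = 474/25 ≈ 18.960)
(P(X(N)) + U)² = ((-3/7 + √2*√(-4)/7) + 474/25)² = ((-3/7 + √2*(2*I)/7) + 474/25)² = ((-3/7 + 2*I*√2/7) + 474/25)² = (3243/175 + 2*I*√2/7)²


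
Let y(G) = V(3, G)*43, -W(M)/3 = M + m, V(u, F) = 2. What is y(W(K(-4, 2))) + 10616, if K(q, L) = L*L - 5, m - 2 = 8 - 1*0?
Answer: 10702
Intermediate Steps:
m = 10 (m = 2 + (8 - 1*0) = 2 + (8 + 0) = 2 + 8 = 10)
K(q, L) = -5 + L² (K(q, L) = L² - 5 = -5 + L²)
W(M) = -30 - 3*M (W(M) = -3*(M + 10) = -3*(10 + M) = -30 - 3*M)
y(G) = 86 (y(G) = 2*43 = 86)
y(W(K(-4, 2))) + 10616 = 86 + 10616 = 10702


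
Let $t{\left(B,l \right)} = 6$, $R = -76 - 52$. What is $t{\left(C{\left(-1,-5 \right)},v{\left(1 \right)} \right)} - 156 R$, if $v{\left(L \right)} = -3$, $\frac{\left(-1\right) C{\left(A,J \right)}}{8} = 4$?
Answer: $19974$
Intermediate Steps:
$C{\left(A,J \right)} = -32$ ($C{\left(A,J \right)} = \left(-8\right) 4 = -32$)
$R = -128$ ($R = -76 - 52 = -128$)
$t{\left(C{\left(-1,-5 \right)},v{\left(1 \right)} \right)} - 156 R = 6 - -19968 = 6 + 19968 = 19974$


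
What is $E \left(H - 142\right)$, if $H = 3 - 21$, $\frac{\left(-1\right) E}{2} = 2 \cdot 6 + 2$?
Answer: $4480$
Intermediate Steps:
$E = -28$ ($E = - 2 \left(2 \cdot 6 + 2\right) = - 2 \left(12 + 2\right) = \left(-2\right) 14 = -28$)
$H = -18$ ($H = 3 - 21 = -18$)
$E \left(H - 142\right) = - 28 \left(-18 - 142\right) = \left(-28\right) \left(-160\right) = 4480$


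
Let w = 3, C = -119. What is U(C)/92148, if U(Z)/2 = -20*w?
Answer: -10/7679 ≈ -0.0013023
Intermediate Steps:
U(Z) = -120 (U(Z) = 2*(-20*3) = 2*(-60) = -120)
U(C)/92148 = -120/92148 = -120*1/92148 = -10/7679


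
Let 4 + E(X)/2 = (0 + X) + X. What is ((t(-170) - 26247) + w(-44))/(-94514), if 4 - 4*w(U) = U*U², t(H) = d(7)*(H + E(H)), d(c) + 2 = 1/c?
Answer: 11748/330799 ≈ 0.035514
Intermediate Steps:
d(c) = -2 + 1/c
E(X) = -8 + 4*X (E(X) = -8 + 2*((0 + X) + X) = -8 + 2*(X + X) = -8 + 2*(2*X) = -8 + 4*X)
t(H) = 104/7 - 65*H/7 (t(H) = (-2 + 1/7)*(H + (-8 + 4*H)) = (-2 + ⅐)*(-8 + 5*H) = -13*(-8 + 5*H)/7 = 104/7 - 65*H/7)
w(U) = 1 - U³/4 (w(U) = 1 - U*U²/4 = 1 - U³/4)
((t(-170) - 26247) + w(-44))/(-94514) = (((104/7 - 65/7*(-170)) - 26247) + (1 - ¼*(-44)³))/(-94514) = (((104/7 + 11050/7) - 26247) + (1 - ¼*(-85184)))*(-1/94514) = ((11154/7 - 26247) + (1 + 21296))*(-1/94514) = (-172575/7 + 21297)*(-1/94514) = -23496/7*(-1/94514) = 11748/330799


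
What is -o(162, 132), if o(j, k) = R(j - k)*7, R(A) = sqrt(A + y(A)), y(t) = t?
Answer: -14*sqrt(15) ≈ -54.222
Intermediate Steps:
R(A) = sqrt(2)*sqrt(A) (R(A) = sqrt(A + A) = sqrt(2*A) = sqrt(2)*sqrt(A))
o(j, k) = 7*sqrt(2)*sqrt(j - k) (o(j, k) = (sqrt(2)*sqrt(j - k))*7 = 7*sqrt(2)*sqrt(j - k))
-o(162, 132) = -7*sqrt(-2*132 + 2*162) = -7*sqrt(-264 + 324) = -7*sqrt(60) = -7*2*sqrt(15) = -14*sqrt(15)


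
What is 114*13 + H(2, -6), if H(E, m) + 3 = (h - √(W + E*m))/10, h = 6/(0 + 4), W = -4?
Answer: 29583/20 - 2*I/5 ≈ 1479.2 - 0.4*I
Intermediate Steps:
h = 3/2 (h = 6/4 = (¼)*6 = 3/2 ≈ 1.5000)
H(E, m) = -57/20 - √(-4 + E*m)/10 (H(E, m) = -3 + (3/2 - √(-4 + E*m))/10 = -3 + (3/2 - √(-4 + E*m))*(⅒) = -3 + (3/20 - √(-4 + E*m)/10) = -57/20 - √(-4 + E*m)/10)
114*13 + H(2, -6) = 114*13 + (-57/20 - √(-4 + 2*(-6))/10) = 1482 + (-57/20 - √(-4 - 12)/10) = 1482 + (-57/20 - 2*I/5) = 29583/20 - 2*I/5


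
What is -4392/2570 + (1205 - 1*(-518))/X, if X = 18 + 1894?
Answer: -1984697/2456920 ≈ -0.80780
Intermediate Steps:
X = 1912
-4392/2570 + (1205 - 1*(-518))/X = -4392/2570 + (1205 - 1*(-518))/1912 = -4392*1/2570 + (1205 + 518)*(1/1912) = -2196/1285 + 1723*(1/1912) = -2196/1285 + 1723/1912 = -1984697/2456920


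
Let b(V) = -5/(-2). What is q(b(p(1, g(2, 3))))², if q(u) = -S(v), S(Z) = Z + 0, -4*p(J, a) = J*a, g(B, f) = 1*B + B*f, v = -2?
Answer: 4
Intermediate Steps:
g(B, f) = B + B*f
p(J, a) = -J*a/4
S(Z) = Z
b(V) = 5/2 (b(V) = -5*(-½) = 5/2)
q(u) = 2 (q(u) = -1*(-2) = 2)
q(b(p(1, g(2, 3))))² = 2² = 4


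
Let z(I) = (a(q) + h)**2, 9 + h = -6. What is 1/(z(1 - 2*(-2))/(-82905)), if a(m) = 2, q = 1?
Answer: -82905/169 ≈ -490.56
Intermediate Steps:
h = -15 (h = -9 - 6 = -15)
z(I) = 169 (z(I) = (2 - 15)**2 = (-13)**2 = 169)
1/(z(1 - 2*(-2))/(-82905)) = 1/(169/(-82905)) = 1/(169*(-1/82905)) = 1/(-169/82905) = -82905/169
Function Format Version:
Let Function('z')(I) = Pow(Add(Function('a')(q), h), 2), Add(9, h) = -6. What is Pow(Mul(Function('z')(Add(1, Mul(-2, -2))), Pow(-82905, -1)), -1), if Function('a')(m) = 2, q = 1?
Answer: Rational(-82905, 169) ≈ -490.56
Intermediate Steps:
h = -15 (h = Add(-9, -6) = -15)
Function('z')(I) = 169 (Function('z')(I) = Pow(Add(2, -15), 2) = Pow(-13, 2) = 169)
Pow(Mul(Function('z')(Add(1, Mul(-2, -2))), Pow(-82905, -1)), -1) = Pow(Mul(169, Pow(-82905, -1)), -1) = Pow(Mul(169, Rational(-1, 82905)), -1) = Pow(Rational(-169, 82905), -1) = Rational(-82905, 169)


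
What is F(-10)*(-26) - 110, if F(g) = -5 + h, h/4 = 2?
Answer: -188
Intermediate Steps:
h = 8 (h = 4*2 = 8)
F(g) = 3 (F(g) = -5 + 8 = 3)
F(-10)*(-26) - 110 = 3*(-26) - 110 = -78 - 110 = -188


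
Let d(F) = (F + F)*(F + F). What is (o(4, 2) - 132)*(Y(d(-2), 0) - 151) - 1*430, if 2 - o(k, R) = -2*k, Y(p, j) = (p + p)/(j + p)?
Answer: 17748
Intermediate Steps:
d(F) = 4*F² (d(F) = (2*F)*(2*F) = 4*F²)
Y(p, j) = 2*p/(j + p) (Y(p, j) = (2*p)/(j + p) = 2*p/(j + p))
o(k, R) = 2 + 2*k (o(k, R) = 2 - (-2)*k = 2 + 2*k)
(o(4, 2) - 132)*(Y(d(-2), 0) - 151) - 1*430 = ((2 + 2*4) - 132)*(2*(4*(-2)²)/(0 + 4*(-2)²) - 151) - 1*430 = ((2 + 8) - 132)*(2*(4*4)/(0 + 4*4) - 151) - 430 = (10 - 132)*(2*16/(0 + 16) - 151) - 430 = -122*(2*16/16 - 151) - 430 = -122*(2*16*(1/16) - 151) - 430 = -122*(2 - 151) - 430 = -122*(-149) - 430 = 18178 - 430 = 17748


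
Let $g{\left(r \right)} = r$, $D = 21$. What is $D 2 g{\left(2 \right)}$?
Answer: $84$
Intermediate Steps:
$D 2 g{\left(2 \right)} = 21 \cdot 2 \cdot 2 = 42 \cdot 2 = 84$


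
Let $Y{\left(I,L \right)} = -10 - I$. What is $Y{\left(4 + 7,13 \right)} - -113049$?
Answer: $113028$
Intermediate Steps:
$Y{\left(4 + 7,13 \right)} - -113049 = \left(-10 - \left(4 + 7\right)\right) - -113049 = \left(-10 - 11\right) + 113049 = -21 + 113049 = 113028$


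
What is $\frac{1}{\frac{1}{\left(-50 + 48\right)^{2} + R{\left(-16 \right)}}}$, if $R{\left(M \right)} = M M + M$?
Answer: $244$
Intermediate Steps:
$R{\left(M \right)} = M + M^{2}$ ($R{\left(M \right)} = M^{2} + M = M + M^{2}$)
$\frac{1}{\frac{1}{\left(-50 + 48\right)^{2} + R{\left(-16 \right)}}} = \frac{1}{\frac{1}{\left(-50 + 48\right)^{2} - 16 \left(1 - 16\right)}} = \frac{1}{\frac{1}{\left(-2\right)^{2} - -240}} = \frac{1}{\frac{1}{4 + 240}} = \frac{1}{\frac{1}{244}} = 244$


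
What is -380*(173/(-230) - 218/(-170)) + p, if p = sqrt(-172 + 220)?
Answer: -78774/391 + 4*sqrt(3) ≈ -194.54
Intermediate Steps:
p = 4*sqrt(3) (p = sqrt(48) = 4*sqrt(3) ≈ 6.9282)
-380*(173/(-230) - 218/(-170)) + p = -380*(173/(-230) - 218/(-170)) + 4*sqrt(3) = -380*(173*(-1/230) - 218*(-1/170)) + 4*sqrt(3) = -380*(-173/230 + 109/85) + 4*sqrt(3) = -380*2073/3910 + 4*sqrt(3) = -78774/391 + 4*sqrt(3)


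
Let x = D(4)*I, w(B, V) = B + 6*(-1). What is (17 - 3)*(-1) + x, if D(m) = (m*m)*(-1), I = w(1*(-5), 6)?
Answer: 162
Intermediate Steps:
w(B, V) = -6 + B (w(B, V) = B - 6 = -6 + B)
I = -11 (I = -6 + 1*(-5) = -6 - 5 = -11)
D(m) = -m**2 (D(m) = m**2*(-1) = -m**2)
x = 176 (x = -1*4**2*(-11) = -1*16*(-11) = -16*(-11) = 176)
(17 - 3)*(-1) + x = (17 - 3)*(-1) + 176 = 14*(-1) + 176 = -14 + 176 = 162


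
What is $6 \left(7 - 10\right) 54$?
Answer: $-972$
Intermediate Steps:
$6 \left(7 - 10\right) 54 = 6 \left(-3\right) 54 = \left(-18\right) 54 = -972$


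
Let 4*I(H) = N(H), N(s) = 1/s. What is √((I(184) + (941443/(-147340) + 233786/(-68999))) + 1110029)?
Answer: √4954239613402821859093365070/66807197480 ≈ 1053.6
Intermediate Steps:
I(H) = 1/(4*H)
√((I(184) + (941443/(-147340) + 233786/(-68999))) + 1110029) = √(((¼)/184 + (941443/(-147340) + 233786/(-68999))) + 1110029) = √(((¼)*(1/184) + (941443*(-1/147340) + 233786*(-1/68999))) + 1110029) = √((1/736 + (-941443/147340 - 33398/9857)) + 1110029) = √((1/736 - 14200664971/1452330380) + 1110029) = √(-2612559272069/267228789920 + 1110029) = √(296629093886835611/267228789920) = √4954239613402821859093365070/66807197480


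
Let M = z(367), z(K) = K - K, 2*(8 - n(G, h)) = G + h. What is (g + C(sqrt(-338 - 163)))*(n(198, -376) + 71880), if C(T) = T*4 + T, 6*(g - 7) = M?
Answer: 503839 + 359885*I*sqrt(501) ≈ 5.0384e+5 + 8.0553e+6*I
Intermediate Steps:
n(G, h) = 8 - G/2 - h/2 (n(G, h) = 8 - (G + h)/2 = 8 + (-G/2 - h/2) = 8 - G/2 - h/2)
z(K) = 0
M = 0
g = 7 (g = 7 + (1/6)*0 = 7 + 0 = 7)
C(T) = 5*T (C(T) = 4*T + T = 5*T)
(g + C(sqrt(-338 - 163)))*(n(198, -376) + 71880) = (7 + 5*sqrt(-338 - 163))*((8 - 1/2*198 - 1/2*(-376)) + 71880) = (7 + 5*sqrt(-501))*((8 - 99 + 188) + 71880) = (7 + 5*(I*sqrt(501)))*(97 + 71880) = (7 + 5*I*sqrt(501))*71977 = 503839 + 359885*I*sqrt(501)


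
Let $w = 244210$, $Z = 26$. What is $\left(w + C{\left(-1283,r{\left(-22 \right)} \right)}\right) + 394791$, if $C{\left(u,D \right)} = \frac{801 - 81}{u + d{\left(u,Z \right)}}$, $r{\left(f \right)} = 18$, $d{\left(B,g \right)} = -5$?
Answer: $\frac{102879071}{161} \approx 6.39 \cdot 10^{5}$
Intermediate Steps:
$C{\left(u,D \right)} = \frac{720}{-5 + u}$ ($C{\left(u,D \right)} = \frac{801 - 81}{u - 5} = \frac{720}{-5 + u}$)
$\left(w + C{\left(-1283,r{\left(-22 \right)} \right)}\right) + 394791 = \left(244210 + \frac{720}{-5 - 1283}\right) + 394791 = \left(244210 + \frac{720}{-1288}\right) + 394791 = \left(244210 + 720 \left(- \frac{1}{1288}\right)\right) + 394791 = \left(244210 - \frac{90}{161}\right) + 394791 = \frac{39317720}{161} + 394791 = \frac{102879071}{161}$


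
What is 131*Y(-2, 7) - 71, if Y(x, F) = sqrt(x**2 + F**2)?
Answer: -71 + 131*sqrt(53) ≈ 882.69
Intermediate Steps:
Y(x, F) = sqrt(F**2 + x**2)
131*Y(-2, 7) - 71 = 131*sqrt(7**2 + (-2)**2) - 71 = 131*sqrt(49 + 4) - 71 = 131*sqrt(53) - 71 = -71 + 131*sqrt(53)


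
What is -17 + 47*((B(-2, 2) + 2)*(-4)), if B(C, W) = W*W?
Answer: -1145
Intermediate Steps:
B(C, W) = W²
-17 + 47*((B(-2, 2) + 2)*(-4)) = -17 + 47*((2² + 2)*(-4)) = -17 + 47*((4 + 2)*(-4)) = -17 + 47*(6*(-4)) = -17 + 47*(-24) = -17 - 1128 = -1145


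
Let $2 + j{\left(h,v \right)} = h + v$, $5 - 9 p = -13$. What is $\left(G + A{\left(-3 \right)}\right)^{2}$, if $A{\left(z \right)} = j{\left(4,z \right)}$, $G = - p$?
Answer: $9$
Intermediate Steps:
$p = 2$ ($p = \frac{5}{9} - - \frac{13}{9} = \frac{5}{9} + \frac{13}{9} = 2$)
$G = -2$ ($G = \left(-1\right) 2 = -2$)
$j{\left(h,v \right)} = -2 + h + v$ ($j{\left(h,v \right)} = -2 + \left(h + v\right) = -2 + h + v$)
$A{\left(z \right)} = 2 + z$ ($A{\left(z \right)} = -2 + 4 + z = 2 + z$)
$\left(G + A{\left(-3 \right)}\right)^{2} = \left(-2 + \left(2 - 3\right)\right)^{2} = \left(-2 - 1\right)^{2} = \left(-3\right)^{2} = 9$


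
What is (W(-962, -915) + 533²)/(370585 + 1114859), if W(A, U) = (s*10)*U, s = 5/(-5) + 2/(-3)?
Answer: 299339/1485444 ≈ 0.20151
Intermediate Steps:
s = -5/3 (s = 5*(-⅕) + 2*(-⅓) = -1 - ⅔ = -5/3 ≈ -1.6667)
W(A, U) = -50*U/3 (W(A, U) = (-5/3*10)*U = -50*U/3)
(W(-962, -915) + 533²)/(370585 + 1114859) = (-50/3*(-915) + 533²)/(370585 + 1114859) = (15250 + 284089)/1485444 = 299339*(1/1485444) = 299339/1485444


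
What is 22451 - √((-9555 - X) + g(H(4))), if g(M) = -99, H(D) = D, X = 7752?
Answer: 22451 - 3*I*√1934 ≈ 22451.0 - 131.93*I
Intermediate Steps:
22451 - √((-9555 - X) + g(H(4))) = 22451 - √((-9555 - 1*7752) - 99) = 22451 - √((-9555 - 7752) - 99) = 22451 - √(-17307 - 99) = 22451 - √(-17406) = 22451 - 3*I*√1934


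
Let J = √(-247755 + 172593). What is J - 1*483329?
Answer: -483329 + I*√75162 ≈ -4.8333e+5 + 274.16*I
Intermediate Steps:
J = I*√75162 (J = √(-75162) = I*√75162 ≈ 274.16*I)
J - 1*483329 = I*√75162 - 1*483329 = I*√75162 - 483329 = -483329 + I*√75162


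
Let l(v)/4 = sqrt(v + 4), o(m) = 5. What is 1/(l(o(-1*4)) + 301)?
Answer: 1/313 ≈ 0.0031949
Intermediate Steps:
l(v) = 4*sqrt(4 + v) (l(v) = 4*sqrt(v + 4) = 4*sqrt(4 + v))
1/(l(o(-1*4)) + 301) = 1/(4*sqrt(4 + 5) + 301) = 1/(4*sqrt(9) + 301) = 1/(4*3 + 301) = 1/(12 + 301) = 1/313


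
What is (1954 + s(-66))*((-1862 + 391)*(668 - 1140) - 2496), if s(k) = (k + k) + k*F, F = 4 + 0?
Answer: 1077849328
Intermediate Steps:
F = 4
s(k) = 6*k (s(k) = (k + k) + k*4 = 2*k + 4*k = 6*k)
(1954 + s(-66))*((-1862 + 391)*(668 - 1140) - 2496) = (1954 + 6*(-66))*((-1862 + 391)*(668 - 1140) - 2496) = (1954 - 396)*(-1471*(-472) - 2496) = 1558*(694312 - 2496) = 1558*691816 = 1077849328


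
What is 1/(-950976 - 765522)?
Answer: -1/1716498 ≈ -5.8258e-7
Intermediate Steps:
1/(-950976 - 765522) = 1/(-1716498) = -1/1716498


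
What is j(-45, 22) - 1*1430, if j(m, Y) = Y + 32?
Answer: -1376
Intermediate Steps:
j(m, Y) = 32 + Y
j(-45, 22) - 1*1430 = (32 + 22) - 1*1430 = 54 - 1430 = -1376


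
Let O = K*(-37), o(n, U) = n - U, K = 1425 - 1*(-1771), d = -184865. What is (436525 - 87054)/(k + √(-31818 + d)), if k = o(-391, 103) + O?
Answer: -41498283366/14100829199 - 349471*I*√216683/14100829199 ≈ -2.943 - 0.011537*I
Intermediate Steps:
K = 3196 (K = 1425 + 1771 = 3196)
O = -118252 (O = 3196*(-37) = -118252)
k = -118746 (k = (-391 - 1*103) - 118252 = (-391 - 103) - 118252 = -494 - 118252 = -118746)
(436525 - 87054)/(k + √(-31818 + d)) = (436525 - 87054)/(-118746 + √(-31818 - 184865)) = 349471/(-118746 + √(-216683)) = 349471/(-118746 + I*√216683)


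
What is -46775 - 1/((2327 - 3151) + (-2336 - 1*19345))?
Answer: -1052671374/22505 ≈ -46775.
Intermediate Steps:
-46775 - 1/((2327 - 3151) + (-2336 - 1*19345)) = -46775 - 1/(-824 + (-2336 - 19345)) = -46775 - 1/(-824 - 21681) = -46775 - 1/(-22505) = -46775 - 1*(-1/22505) = -46775 + 1/22505 = -1052671374/22505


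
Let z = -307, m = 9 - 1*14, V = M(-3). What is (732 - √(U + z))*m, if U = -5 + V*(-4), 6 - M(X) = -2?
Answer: -3660 + 10*I*√86 ≈ -3660.0 + 92.736*I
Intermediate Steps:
M(X) = 8 (M(X) = 6 - 1*(-2) = 6 + 2 = 8)
V = 8
m = -5 (m = 9 - 14 = -5)
U = -37 (U = -5 + 8*(-4) = -5 - 32 = -37)
(732 - √(U + z))*m = (732 - √(-37 - 307))*(-5) = (732 - √(-344))*(-5) = (732 - 2*I*√86)*(-5) = -3660 + 10*I*√86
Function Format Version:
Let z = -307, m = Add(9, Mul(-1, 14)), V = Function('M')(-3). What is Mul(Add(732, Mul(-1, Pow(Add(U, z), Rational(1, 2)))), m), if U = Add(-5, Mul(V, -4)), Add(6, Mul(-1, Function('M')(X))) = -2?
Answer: Add(-3660, Mul(10, I, Pow(86, Rational(1, 2)))) ≈ Add(-3660.0, Mul(92.736, I))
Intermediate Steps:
Function('M')(X) = 8 (Function('M')(X) = Add(6, Mul(-1, -2)) = Add(6, 2) = 8)
V = 8
m = -5 (m = Add(9, -14) = -5)
U = -37 (U = Add(-5, Mul(8, -4)) = Add(-5, -32) = -37)
Mul(Add(732, Mul(-1, Pow(Add(U, z), Rational(1, 2)))), m) = Mul(Add(732, Mul(-1, Pow(Add(-37, -307), Rational(1, 2)))), -5) = Mul(Add(732, Mul(-1, Pow(-344, Rational(1, 2)))), -5) = Mul(Add(732, Mul(-1, Mul(2, I, Pow(86, Rational(1, 2))))), -5) = Mul(Add(732, Mul(-2, I, Pow(86, Rational(1, 2)))), -5) = Add(-3660, Mul(10, I, Pow(86, Rational(1, 2))))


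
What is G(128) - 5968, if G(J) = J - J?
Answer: -5968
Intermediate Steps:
G(J) = 0
G(128) - 5968 = 0 - 5968 = -5968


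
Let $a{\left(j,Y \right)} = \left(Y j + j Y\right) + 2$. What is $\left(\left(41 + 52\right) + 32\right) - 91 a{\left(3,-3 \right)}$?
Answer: $1581$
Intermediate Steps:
$a{\left(j,Y \right)} = 2 + 2 Y j$ ($a{\left(j,Y \right)} = \left(Y j + Y j\right) + 2 = 2 Y j + 2 = 2 + 2 Y j$)
$\left(\left(41 + 52\right) + 32\right) - 91 a{\left(3,-3 \right)} = \left(\left(41 + 52\right) + 32\right) - 91 \left(2 + 2 \left(-3\right) 3\right) = \left(93 + 32\right) - 91 \left(2 - 18\right) = 125 - -1456 = 125 + 1456 = 1581$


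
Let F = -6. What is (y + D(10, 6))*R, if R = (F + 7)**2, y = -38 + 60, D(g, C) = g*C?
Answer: 82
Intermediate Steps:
D(g, C) = C*g
y = 22
R = 1 (R = (-6 + 7)**2 = 1**2 = 1)
(y + D(10, 6))*R = (22 + 6*10)*1 = (22 + 60)*1 = 82*1 = 82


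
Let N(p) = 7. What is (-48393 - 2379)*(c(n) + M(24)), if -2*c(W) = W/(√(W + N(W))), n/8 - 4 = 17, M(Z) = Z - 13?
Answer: -558492 + 609264*√7/5 ≈ -2.3610e+5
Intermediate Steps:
M(Z) = -13 + Z
n = 168 (n = 32 + 8*17 = 32 + 136 = 168)
c(W) = -W/(2*√(7 + W)) (c(W) = -W/(2*(√(W + 7))) = -W/(2*(√(7 + W))) = -W/(2*√(7 + W)))
(-48393 - 2379)*(c(n) + M(24)) = (-48393 - 2379)*(-½*168/√(7 + 168) + (-13 + 24)) = -50772*(-½*168/√175 + 11) = -50772*(-½*168*√7/35 + 11) = -50772*(-12*√7/5 + 11) = -50772*(11 - 12*√7/5) = -558492 + 609264*√7/5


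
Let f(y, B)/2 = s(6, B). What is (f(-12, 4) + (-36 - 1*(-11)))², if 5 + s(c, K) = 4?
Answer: 729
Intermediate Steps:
s(c, K) = -1 (s(c, K) = -5 + 4 = -1)
f(y, B) = -2 (f(y, B) = 2*(-1) = -2)
(f(-12, 4) + (-36 - 1*(-11)))² = (-2 + (-36 - 1*(-11)))² = (-2 + (-36 + 11))² = (-2 - 25)² = (-27)² = 729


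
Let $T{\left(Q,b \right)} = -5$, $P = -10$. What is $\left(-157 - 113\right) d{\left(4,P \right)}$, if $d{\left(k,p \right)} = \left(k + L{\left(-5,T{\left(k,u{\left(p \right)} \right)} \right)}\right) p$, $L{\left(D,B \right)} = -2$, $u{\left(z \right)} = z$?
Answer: $5400$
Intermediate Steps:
$d{\left(k,p \right)} = p \left(-2 + k\right)$ ($d{\left(k,p \right)} = \left(k - 2\right) p = \left(-2 + k\right) p = p \left(-2 + k\right)$)
$\left(-157 - 113\right) d{\left(4,P \right)} = \left(-157 - 113\right) \left(- 10 \left(-2 + 4\right)\right) = - 270 \left(\left(-10\right) 2\right) = \left(-270\right) \left(-20\right) = 5400$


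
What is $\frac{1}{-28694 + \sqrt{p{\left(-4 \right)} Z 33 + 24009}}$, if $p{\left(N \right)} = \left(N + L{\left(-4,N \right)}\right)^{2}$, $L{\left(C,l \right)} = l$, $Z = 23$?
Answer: $- \frac{28694}{823273051} - \frac{3 \sqrt{8065}}{823273051} \approx -3.5181 \cdot 10^{-5}$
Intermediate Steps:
$p{\left(N \right)} = 4 N^{2}$ ($p{\left(N \right)} = \left(N + N\right)^{2} = \left(2 N\right)^{2} = 4 N^{2}$)
$\frac{1}{-28694 + \sqrt{p{\left(-4 \right)} Z 33 + 24009}} = \frac{1}{-28694 + \sqrt{4 \left(-4\right)^{2} \cdot 23 \cdot 33 + 24009}} = \frac{1}{-28694 + \sqrt{4 \cdot 16 \cdot 23 \cdot 33 + 24009}} = \frac{1}{-28694 + \sqrt{64 \cdot 23 \cdot 33 + 24009}} = \frac{1}{-28694 + \sqrt{1472 \cdot 33 + 24009}} = \frac{1}{-28694 + \sqrt{48576 + 24009}} = \frac{1}{-28694 + \sqrt{72585}} = \frac{1}{-28694 + 3 \sqrt{8065}}$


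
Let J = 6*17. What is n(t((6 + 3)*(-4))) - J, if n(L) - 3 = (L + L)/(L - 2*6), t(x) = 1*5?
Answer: -703/7 ≈ -100.43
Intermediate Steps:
J = 102
t(x) = 5
n(L) = 3 + 2*L/(-12 + L) (n(L) = 3 + (L + L)/(L - 2*6) = 3 + (2*L)/(L - 12) = 3 + (2*L)/(-12 + L) = 3 + 2*L/(-12 + L))
n(t((6 + 3)*(-4))) - J = (-36 + 5*5)/(-12 + 5) - 1*102 = (-36 + 25)/(-7) - 102 = -⅐*(-11) - 102 = 11/7 - 102 = -703/7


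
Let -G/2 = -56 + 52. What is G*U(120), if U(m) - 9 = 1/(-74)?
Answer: 2660/37 ≈ 71.892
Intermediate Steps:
U(m) = 665/74 (U(m) = 9 + 1/(-74) = 9 - 1/74 = 665/74)
G = 8 (G = -2*(-56 + 52) = -2*(-4) = 8)
G*U(120) = 8*(665/74) = 2660/37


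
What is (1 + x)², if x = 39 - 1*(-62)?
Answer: 10404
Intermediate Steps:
x = 101 (x = 39 + 62 = 101)
(1 + x)² = (1 + 101)² = 102² = 10404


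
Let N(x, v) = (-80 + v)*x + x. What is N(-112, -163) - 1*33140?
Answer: -6036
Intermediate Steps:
N(x, v) = x + x*(-80 + v) (N(x, v) = x*(-80 + v) + x = x + x*(-80 + v))
N(-112, -163) - 1*33140 = -112*(-79 - 163) - 1*33140 = -112*(-242) - 33140 = 27104 - 33140 = -6036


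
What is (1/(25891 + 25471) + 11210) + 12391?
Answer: 1212194563/51362 ≈ 23601.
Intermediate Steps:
(1/(25891 + 25471) + 11210) + 12391 = (1/51362 + 11210) + 12391 = 575768021/51362 + 12391 = 1212194563/51362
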